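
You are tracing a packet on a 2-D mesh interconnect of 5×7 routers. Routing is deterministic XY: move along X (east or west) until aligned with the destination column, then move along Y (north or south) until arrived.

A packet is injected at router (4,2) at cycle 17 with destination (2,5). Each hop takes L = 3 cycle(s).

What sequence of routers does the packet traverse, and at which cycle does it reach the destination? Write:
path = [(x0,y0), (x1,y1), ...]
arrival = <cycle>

src (4,2)  cyc=17
W→(3,2)  cyc=20
W→(2,2)  cyc=23
N→(2,3)  cyc=26
N→(2,4)  cyc=29
N→(2,5)  cyc=32

path = [(4,2), (3,2), (2,2), (2,3), (2,4), (2,5)]
arrival = 32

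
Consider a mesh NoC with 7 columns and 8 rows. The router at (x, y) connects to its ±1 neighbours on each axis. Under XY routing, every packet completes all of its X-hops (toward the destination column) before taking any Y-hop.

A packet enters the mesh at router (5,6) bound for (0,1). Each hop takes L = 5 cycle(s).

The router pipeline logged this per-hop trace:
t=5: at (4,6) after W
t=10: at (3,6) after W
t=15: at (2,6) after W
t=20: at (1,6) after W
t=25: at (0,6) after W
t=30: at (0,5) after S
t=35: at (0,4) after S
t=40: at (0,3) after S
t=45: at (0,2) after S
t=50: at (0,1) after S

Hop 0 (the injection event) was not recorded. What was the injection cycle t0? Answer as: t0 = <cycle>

t0 = 0

cyc[1] = 5 and cyc[k] = t0 + k·L for every k.
t0 = cyc[1] − L = 5 − 5 = 0.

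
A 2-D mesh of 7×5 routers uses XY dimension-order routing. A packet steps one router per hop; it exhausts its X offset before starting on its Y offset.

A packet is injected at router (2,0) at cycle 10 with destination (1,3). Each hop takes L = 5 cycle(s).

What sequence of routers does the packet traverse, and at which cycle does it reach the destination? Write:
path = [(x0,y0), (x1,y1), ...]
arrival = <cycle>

[0] x=2 y=0 t=10
[1] x=1 y=0 t=15 →W
[2] x=1 y=1 t=20 →N
[3] x=1 y=2 t=25 →N
[4] x=1 y=3 t=30 →N

path = [(2,0), (1,0), (1,1), (1,2), (1,3)]
arrival = 30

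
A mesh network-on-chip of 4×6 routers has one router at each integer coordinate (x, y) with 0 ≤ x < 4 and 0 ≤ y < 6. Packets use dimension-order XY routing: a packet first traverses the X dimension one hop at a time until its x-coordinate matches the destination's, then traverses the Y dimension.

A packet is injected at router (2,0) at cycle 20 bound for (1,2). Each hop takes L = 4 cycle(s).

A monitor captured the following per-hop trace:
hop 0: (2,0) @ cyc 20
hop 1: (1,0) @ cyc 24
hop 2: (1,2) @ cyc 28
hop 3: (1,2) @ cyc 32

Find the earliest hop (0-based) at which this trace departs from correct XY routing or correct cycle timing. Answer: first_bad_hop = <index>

first_bad_hop = 2

  1: Δx=-1 Δy=+0 Δt=4 [ok]
  2: Δx=+0 Δy=+2 Δt=4 [BAD: non-unit step]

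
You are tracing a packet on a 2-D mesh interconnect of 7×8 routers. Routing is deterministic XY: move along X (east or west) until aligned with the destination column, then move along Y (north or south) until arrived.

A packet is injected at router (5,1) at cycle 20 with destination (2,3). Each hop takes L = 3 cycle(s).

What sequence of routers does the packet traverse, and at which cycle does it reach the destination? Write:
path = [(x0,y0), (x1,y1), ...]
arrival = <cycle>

path = [(5,1), (4,1), (3,1), (2,1), (2,2), (2,3)]
arrival = 35

  0. router=(5,1) cycle=20 (inject)
  1. router=(4,1) cycle=23 dir=W
  2. router=(3,1) cycle=26 dir=W
  3. router=(2,1) cycle=29 dir=W
  4. router=(2,2) cycle=32 dir=N
  5. router=(2,3) cycle=35 dir=N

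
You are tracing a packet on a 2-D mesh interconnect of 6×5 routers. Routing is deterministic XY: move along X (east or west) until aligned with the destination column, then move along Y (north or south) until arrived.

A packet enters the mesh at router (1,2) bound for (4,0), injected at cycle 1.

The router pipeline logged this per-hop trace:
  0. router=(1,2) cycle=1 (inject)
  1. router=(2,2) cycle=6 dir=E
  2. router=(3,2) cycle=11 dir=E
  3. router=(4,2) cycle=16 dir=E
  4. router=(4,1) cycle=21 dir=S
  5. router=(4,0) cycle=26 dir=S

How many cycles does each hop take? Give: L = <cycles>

Δcyc across hop 0→1: 6 − 1 = 5.
Per-hop latency L = Δcyc = 5.

L = 5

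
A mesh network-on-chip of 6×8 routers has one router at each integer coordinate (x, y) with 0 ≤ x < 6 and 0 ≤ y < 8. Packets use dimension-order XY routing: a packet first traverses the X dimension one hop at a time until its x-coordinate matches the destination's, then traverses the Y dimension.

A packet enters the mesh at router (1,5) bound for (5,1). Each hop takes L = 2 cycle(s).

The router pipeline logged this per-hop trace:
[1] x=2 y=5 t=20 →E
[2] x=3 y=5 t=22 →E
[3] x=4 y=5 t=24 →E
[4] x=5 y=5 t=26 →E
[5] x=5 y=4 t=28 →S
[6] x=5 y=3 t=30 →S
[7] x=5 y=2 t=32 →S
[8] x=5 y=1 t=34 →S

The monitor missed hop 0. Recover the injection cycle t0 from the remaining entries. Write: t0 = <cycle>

t0 = 18

The first recorded entry is hop 1 at cycle 20.
t0 = cyc[1] − L = 20 − 2 = 18.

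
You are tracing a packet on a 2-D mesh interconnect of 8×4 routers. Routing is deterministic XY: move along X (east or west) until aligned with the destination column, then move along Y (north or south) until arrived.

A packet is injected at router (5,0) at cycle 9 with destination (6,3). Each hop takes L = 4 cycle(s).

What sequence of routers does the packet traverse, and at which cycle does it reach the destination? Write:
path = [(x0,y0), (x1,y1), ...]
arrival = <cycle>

  0. router=(5,0) cycle=9 (inject)
  1. router=(6,0) cycle=13 dir=E
  2. router=(6,1) cycle=17 dir=N
  3. router=(6,2) cycle=21 dir=N
  4. router=(6,3) cycle=25 dir=N

path = [(5,0), (6,0), (6,1), (6,2), (6,3)]
arrival = 25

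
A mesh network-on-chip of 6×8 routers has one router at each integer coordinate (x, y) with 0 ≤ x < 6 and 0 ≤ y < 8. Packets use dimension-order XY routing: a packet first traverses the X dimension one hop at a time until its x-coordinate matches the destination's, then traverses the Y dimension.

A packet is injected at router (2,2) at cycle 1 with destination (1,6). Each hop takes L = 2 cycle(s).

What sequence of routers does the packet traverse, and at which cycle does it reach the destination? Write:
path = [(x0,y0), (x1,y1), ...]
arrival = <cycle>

#0 — 2,2 | c1
#1 — 1,2 | c3 | W
#2 — 1,3 | c5 | N
#3 — 1,4 | c7 | N
#4 — 1,5 | c9 | N
#5 — 1,6 | c11 | N

path = [(2,2), (1,2), (1,3), (1,4), (1,5), (1,6)]
arrival = 11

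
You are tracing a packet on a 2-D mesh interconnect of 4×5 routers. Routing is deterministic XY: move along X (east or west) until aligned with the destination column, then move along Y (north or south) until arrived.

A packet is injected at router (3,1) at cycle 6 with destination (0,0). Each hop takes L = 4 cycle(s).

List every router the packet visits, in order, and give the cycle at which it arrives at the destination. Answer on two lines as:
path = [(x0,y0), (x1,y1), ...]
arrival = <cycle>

path = [(3,1), (2,1), (1,1), (0,1), (0,0)]
arrival = 22

hop 0: (3,1) @ cyc 6
hop 1: (2,1) @ cyc 10  [W]
hop 2: (1,1) @ cyc 14  [W]
hop 3: (0,1) @ cyc 18  [W]
hop 4: (0,0) @ cyc 22  [S]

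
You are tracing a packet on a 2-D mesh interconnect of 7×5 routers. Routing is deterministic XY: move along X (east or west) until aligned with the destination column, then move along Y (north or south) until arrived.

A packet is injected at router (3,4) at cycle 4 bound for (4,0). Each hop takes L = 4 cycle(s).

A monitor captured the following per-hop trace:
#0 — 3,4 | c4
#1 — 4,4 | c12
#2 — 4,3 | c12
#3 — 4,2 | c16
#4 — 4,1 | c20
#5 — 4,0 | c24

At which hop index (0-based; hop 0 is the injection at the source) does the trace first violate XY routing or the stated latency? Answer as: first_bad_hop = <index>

first_bad_hop = 1

  1: Δx=+1 Δy=+0 Δt=8 [BAD: Δcyc=8≠L]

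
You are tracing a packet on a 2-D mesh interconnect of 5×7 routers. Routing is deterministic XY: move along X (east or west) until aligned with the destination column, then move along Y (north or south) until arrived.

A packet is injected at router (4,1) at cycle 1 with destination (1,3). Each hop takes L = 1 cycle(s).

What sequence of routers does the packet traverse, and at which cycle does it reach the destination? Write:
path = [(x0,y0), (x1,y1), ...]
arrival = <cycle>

src (4,1)  cyc=1
W→(3,1)  cyc=2
W→(2,1)  cyc=3
W→(1,1)  cyc=4
N→(1,2)  cyc=5
N→(1,3)  cyc=6

path = [(4,1), (3,1), (2,1), (1,1), (1,2), (1,3)]
arrival = 6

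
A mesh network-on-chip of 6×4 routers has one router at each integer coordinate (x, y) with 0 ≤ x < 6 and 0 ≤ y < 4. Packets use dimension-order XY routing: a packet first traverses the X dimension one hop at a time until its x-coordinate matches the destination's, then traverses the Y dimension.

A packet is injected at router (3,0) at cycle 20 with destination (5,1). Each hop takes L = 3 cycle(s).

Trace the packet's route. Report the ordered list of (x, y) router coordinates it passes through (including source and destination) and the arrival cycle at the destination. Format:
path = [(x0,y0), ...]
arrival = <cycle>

hop 0: (3,0) @ cyc 20
hop 1: (4,0) @ cyc 23  [E]
hop 2: (5,0) @ cyc 26  [E]
hop 3: (5,1) @ cyc 29  [N]

path = [(3,0), (4,0), (5,0), (5,1)]
arrival = 29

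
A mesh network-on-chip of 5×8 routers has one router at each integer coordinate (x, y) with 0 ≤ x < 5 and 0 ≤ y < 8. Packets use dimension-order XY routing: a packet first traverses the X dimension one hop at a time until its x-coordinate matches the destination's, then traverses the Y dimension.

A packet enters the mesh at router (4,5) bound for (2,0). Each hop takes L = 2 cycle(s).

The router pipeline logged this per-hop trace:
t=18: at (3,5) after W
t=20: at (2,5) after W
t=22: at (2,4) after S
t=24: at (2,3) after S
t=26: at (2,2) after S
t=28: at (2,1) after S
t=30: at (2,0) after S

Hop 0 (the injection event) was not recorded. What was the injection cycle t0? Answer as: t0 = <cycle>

The first recorded entry is hop 1 at cycle 18.
So t0 = 18 − 1·2 = 16.

t0 = 16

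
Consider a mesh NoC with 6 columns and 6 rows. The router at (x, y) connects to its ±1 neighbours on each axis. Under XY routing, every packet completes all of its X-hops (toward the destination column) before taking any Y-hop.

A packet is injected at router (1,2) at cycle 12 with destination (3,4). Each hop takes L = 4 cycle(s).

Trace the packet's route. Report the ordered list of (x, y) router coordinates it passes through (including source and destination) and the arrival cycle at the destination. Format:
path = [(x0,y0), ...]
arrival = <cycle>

path = [(1,2), (2,2), (3,2), (3,3), (3,4)]
arrival = 28

#0 — 1,2 | c12
#1 — 2,2 | c16 | E
#2 — 3,2 | c20 | E
#3 — 3,3 | c24 | N
#4 — 3,4 | c28 | N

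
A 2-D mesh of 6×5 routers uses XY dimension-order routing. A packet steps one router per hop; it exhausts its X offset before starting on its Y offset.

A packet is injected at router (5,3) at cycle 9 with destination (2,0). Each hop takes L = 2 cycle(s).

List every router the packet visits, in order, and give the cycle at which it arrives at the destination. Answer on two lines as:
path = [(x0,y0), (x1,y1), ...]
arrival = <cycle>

  0. router=(5,3) cycle=9 (inject)
  1. router=(4,3) cycle=11 dir=W
  2. router=(3,3) cycle=13 dir=W
  3. router=(2,3) cycle=15 dir=W
  4. router=(2,2) cycle=17 dir=S
  5. router=(2,1) cycle=19 dir=S
  6. router=(2,0) cycle=21 dir=S

path = [(5,3), (4,3), (3,3), (2,3), (2,2), (2,1), (2,0)]
arrival = 21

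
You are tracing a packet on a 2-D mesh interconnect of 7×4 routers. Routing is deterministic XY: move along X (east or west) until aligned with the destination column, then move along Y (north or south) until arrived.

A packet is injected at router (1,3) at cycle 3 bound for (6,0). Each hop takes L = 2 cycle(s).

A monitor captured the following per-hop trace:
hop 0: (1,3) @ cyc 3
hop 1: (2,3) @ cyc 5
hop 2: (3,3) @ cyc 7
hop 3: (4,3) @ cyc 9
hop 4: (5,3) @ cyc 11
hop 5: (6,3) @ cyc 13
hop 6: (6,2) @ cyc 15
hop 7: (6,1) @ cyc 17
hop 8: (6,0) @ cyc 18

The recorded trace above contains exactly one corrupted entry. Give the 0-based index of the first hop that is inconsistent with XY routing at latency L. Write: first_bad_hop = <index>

hop 1: step (+1,+0), +2 cyc — ok
hop 2: step (+1,+0), +2 cyc — ok
hop 3: step (+1,+0), +2 cyc — ok
hop 4: step (+1,+0), +2 cyc — ok
hop 5: step (+1,+0), +2 cyc — ok
hop 6: step (+0,-1), +2 cyc — ok
hop 7: step (+0,-1), +2 cyc — ok
hop 8: step (+0,-1), +1 cyc — BAD: Δcyc=1≠L

first_bad_hop = 8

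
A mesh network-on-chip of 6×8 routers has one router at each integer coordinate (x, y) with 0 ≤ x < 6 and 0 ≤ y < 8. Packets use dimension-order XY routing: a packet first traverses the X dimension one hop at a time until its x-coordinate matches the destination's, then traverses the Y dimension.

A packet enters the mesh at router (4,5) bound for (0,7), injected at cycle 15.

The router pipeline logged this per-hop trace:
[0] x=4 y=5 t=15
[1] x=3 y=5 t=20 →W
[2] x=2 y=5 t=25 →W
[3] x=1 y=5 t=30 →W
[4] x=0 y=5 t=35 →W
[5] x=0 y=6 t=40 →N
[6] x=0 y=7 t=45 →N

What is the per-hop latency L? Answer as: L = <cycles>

cyc[1] − cyc[0] = 20 − 15 = 5.
Per-hop latency L = Δcyc = 5.

L = 5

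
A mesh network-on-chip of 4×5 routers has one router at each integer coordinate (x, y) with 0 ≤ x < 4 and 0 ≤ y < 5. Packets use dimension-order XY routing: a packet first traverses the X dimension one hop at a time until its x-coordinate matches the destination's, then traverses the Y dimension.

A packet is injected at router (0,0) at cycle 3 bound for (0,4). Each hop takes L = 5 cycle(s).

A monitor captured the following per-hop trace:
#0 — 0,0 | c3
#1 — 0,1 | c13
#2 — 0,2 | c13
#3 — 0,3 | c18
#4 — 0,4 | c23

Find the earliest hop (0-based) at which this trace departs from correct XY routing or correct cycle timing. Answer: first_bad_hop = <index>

first_bad_hop = 1

hop 1: step (+0,+1), +10 cyc — BAD: Δcyc=10≠L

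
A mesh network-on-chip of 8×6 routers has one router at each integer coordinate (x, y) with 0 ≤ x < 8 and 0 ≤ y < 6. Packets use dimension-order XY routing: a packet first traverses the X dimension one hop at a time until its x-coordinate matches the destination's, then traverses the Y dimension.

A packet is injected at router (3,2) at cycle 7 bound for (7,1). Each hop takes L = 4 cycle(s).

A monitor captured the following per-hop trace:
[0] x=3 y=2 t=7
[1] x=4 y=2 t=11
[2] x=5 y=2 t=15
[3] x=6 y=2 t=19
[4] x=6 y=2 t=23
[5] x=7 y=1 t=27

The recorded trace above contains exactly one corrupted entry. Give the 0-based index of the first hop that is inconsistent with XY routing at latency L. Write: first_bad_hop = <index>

first_bad_hop = 4

check 1→ d=(1,0) cyc+4: ok
check 2→ d=(1,0) cyc+4: ok
check 3→ d=(1,0) cyc+4: ok
check 4→ d=(0,0) cyc+4: BAD: non-unit step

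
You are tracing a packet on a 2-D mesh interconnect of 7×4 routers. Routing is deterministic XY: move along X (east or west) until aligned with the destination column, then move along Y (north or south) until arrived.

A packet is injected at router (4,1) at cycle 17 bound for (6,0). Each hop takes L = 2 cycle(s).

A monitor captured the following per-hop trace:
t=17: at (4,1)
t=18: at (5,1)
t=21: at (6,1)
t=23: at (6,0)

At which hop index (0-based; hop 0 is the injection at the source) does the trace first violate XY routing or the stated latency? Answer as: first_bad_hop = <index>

first_bad_hop = 1

check 1→ d=(1,0) cyc+1: BAD: Δcyc=1≠L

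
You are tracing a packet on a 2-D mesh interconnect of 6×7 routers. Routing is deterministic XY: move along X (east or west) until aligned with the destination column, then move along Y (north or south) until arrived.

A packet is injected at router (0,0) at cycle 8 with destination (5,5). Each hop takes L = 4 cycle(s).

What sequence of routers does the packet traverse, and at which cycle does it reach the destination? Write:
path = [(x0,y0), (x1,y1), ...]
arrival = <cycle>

path = [(0,0), (1,0), (2,0), (3,0), (4,0), (5,0), (5,1), (5,2), (5,3), (5,4), (5,5)]
arrival = 48

[0] x=0 y=0 t=8
[1] x=1 y=0 t=12 →E
[2] x=2 y=0 t=16 →E
[3] x=3 y=0 t=20 →E
[4] x=4 y=0 t=24 →E
[5] x=5 y=0 t=28 →E
[6] x=5 y=1 t=32 →N
[7] x=5 y=2 t=36 →N
[8] x=5 y=3 t=40 →N
[9] x=5 y=4 t=44 →N
[10] x=5 y=5 t=48 →N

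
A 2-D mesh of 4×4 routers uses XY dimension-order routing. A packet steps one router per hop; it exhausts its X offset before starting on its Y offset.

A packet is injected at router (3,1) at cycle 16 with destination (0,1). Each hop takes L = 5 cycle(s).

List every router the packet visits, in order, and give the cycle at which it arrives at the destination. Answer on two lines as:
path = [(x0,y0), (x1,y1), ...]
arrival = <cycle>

t=16: at (3,1)
t=21: at (2,1) after W
t=26: at (1,1) after W
t=31: at (0,1) after W

path = [(3,1), (2,1), (1,1), (0,1)]
arrival = 31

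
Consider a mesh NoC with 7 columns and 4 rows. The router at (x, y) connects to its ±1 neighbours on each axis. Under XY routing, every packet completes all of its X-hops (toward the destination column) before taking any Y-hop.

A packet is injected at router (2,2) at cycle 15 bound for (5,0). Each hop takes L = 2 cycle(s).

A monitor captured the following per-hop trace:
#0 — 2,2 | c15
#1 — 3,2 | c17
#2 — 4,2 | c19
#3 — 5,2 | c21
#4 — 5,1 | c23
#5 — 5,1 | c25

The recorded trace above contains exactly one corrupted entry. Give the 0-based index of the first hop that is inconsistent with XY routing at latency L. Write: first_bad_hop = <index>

first_bad_hop = 5

  1: Δx=+1 Δy=+0 Δt=2 [ok]
  2: Δx=+1 Δy=+0 Δt=2 [ok]
  3: Δx=+1 Δy=+0 Δt=2 [ok]
  4: Δx=+0 Δy=-1 Δt=2 [ok]
  5: Δx=+0 Δy=+0 Δt=2 [BAD: non-unit step]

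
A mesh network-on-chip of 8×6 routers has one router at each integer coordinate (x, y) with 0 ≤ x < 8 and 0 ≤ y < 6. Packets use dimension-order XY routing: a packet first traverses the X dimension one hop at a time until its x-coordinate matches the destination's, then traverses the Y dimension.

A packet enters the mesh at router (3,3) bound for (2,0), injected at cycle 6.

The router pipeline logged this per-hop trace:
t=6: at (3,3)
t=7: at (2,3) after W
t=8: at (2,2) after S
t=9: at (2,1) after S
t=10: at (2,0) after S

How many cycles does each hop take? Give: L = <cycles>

Between hops 0 and 1 the cycle counter advances 7 − 6 = 1.
One hop costs L cycles, so L = 1.

L = 1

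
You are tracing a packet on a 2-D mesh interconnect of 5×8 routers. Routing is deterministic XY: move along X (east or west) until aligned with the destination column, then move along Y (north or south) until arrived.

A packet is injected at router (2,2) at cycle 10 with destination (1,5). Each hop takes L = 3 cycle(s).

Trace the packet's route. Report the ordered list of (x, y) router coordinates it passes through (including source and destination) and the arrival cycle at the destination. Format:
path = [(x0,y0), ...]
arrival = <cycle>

#0 — 2,2 | c10
#1 — 1,2 | c13 | W
#2 — 1,3 | c16 | N
#3 — 1,4 | c19 | N
#4 — 1,5 | c22 | N

path = [(2,2), (1,2), (1,3), (1,4), (1,5)]
arrival = 22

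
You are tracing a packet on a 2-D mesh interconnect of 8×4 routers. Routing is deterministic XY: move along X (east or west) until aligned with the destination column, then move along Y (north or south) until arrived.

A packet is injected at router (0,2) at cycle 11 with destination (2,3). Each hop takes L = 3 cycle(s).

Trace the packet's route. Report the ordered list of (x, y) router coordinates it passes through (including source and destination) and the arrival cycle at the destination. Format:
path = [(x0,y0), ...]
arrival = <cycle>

path = [(0,2), (1,2), (2,2), (2,3)]
arrival = 20

hop 0: (0,2) @ cyc 11
hop 1: (1,2) @ cyc 14  [E]
hop 2: (2,2) @ cyc 17  [E]
hop 3: (2,3) @ cyc 20  [N]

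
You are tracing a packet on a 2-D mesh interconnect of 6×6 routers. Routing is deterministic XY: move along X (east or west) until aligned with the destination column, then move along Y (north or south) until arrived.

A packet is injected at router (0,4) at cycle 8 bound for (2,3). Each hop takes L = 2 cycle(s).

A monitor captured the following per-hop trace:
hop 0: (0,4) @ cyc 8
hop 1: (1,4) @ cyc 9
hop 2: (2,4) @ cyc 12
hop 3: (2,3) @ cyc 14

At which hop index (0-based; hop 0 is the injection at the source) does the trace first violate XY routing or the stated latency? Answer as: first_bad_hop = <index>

first_bad_hop = 1

[1] (+1,+0) / 1c ⇒ BAD: Δcyc=1≠L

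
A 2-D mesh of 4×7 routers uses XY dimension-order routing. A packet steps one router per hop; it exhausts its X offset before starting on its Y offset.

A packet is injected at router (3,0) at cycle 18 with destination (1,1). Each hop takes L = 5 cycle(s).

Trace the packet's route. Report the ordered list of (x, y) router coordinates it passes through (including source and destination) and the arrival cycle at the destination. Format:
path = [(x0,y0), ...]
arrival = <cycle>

path = [(3,0), (2,0), (1,0), (1,1)]
arrival = 33

src (3,0)  cyc=18
W→(2,0)  cyc=23
W→(1,0)  cyc=28
N→(1,1)  cyc=33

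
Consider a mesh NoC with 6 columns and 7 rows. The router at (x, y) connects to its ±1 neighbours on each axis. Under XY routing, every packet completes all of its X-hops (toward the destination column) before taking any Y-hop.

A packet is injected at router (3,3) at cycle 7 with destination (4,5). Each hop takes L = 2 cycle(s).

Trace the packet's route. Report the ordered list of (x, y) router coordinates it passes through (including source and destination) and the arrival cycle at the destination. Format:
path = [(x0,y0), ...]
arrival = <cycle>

#0 — 3,3 | c7
#1 — 4,3 | c9 | E
#2 — 4,4 | c11 | N
#3 — 4,5 | c13 | N

path = [(3,3), (4,3), (4,4), (4,5)]
arrival = 13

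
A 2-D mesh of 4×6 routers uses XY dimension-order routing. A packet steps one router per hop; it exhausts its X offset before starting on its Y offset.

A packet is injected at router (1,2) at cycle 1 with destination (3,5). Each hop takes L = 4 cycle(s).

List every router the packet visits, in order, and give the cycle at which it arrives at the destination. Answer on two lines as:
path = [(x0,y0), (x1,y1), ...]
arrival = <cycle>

[0] x=1 y=2 t=1
[1] x=2 y=2 t=5 →E
[2] x=3 y=2 t=9 →E
[3] x=3 y=3 t=13 →N
[4] x=3 y=4 t=17 →N
[5] x=3 y=5 t=21 →N

path = [(1,2), (2,2), (3,2), (3,3), (3,4), (3,5)]
arrival = 21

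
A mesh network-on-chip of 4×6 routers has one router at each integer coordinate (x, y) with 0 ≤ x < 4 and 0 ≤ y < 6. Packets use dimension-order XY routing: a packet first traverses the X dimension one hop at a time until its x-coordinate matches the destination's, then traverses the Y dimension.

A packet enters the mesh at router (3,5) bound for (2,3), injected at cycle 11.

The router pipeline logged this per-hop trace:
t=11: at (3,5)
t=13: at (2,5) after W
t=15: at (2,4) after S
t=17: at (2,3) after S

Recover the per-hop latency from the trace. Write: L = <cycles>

From hop 0 (11) to hop 1 (13): +2 cycles.
Each hop adds L, hence L = 2.

L = 2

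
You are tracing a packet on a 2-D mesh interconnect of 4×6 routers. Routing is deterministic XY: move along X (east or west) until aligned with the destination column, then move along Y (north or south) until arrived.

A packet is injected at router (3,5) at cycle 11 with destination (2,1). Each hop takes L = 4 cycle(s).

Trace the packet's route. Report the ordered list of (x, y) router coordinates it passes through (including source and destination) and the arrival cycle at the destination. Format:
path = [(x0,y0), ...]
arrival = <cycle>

path = [(3,5), (2,5), (2,4), (2,3), (2,2), (2,1)]
arrival = 31

t=11: at (3,5)
t=15: at (2,5) after W
t=19: at (2,4) after S
t=23: at (2,3) after S
t=27: at (2,2) after S
t=31: at (2,1) after S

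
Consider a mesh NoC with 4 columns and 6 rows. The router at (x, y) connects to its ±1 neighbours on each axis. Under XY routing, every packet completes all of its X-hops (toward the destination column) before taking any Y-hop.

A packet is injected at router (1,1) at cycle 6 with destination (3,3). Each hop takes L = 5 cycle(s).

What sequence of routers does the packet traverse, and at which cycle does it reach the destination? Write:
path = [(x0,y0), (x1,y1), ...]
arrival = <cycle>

path = [(1,1), (2,1), (3,1), (3,2), (3,3)]
arrival = 26

[0] x=1 y=1 t=6
[1] x=2 y=1 t=11 →E
[2] x=3 y=1 t=16 →E
[3] x=3 y=2 t=21 →N
[4] x=3 y=3 t=26 →N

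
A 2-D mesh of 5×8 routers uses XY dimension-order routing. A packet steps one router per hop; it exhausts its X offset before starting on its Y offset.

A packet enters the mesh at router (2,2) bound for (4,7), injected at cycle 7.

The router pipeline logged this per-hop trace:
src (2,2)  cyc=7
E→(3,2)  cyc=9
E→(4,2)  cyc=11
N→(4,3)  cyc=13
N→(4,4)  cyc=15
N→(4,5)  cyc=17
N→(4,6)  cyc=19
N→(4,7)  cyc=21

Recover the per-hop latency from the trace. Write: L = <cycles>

L = 2

From hop 0 (7) to hop 1 (9): +2 cycles.
Per-hop latency L = Δcyc = 2.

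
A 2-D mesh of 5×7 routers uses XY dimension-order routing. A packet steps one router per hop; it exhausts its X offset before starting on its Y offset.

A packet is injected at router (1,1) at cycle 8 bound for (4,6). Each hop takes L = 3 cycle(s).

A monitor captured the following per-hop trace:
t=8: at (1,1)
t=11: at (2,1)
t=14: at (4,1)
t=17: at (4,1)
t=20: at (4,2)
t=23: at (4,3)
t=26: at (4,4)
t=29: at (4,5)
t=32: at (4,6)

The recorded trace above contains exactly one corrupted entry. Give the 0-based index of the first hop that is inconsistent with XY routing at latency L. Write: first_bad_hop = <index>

check 1→ d=(1,0) cyc+3: ok
check 2→ d=(2,0) cyc+3: BAD: non-unit step

first_bad_hop = 2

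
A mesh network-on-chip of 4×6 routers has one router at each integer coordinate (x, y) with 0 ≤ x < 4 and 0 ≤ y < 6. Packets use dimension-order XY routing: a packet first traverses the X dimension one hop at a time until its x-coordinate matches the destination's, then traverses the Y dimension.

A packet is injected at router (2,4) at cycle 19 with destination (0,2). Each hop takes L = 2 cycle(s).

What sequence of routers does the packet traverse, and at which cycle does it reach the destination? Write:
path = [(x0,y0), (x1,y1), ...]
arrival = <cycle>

t=19: at (2,4)
t=21: at (1,4) after W
t=23: at (0,4) after W
t=25: at (0,3) after S
t=27: at (0,2) after S

path = [(2,4), (1,4), (0,4), (0,3), (0,2)]
arrival = 27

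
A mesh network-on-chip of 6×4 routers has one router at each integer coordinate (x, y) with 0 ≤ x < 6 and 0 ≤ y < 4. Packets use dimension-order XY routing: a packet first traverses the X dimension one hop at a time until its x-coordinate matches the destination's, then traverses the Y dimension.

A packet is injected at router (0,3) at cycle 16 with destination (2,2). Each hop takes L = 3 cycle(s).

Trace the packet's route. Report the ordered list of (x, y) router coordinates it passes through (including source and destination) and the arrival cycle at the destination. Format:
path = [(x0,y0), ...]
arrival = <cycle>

t=16: at (0,3)
t=19: at (1,3) after E
t=22: at (2,3) after E
t=25: at (2,2) after S

path = [(0,3), (1,3), (2,3), (2,2)]
arrival = 25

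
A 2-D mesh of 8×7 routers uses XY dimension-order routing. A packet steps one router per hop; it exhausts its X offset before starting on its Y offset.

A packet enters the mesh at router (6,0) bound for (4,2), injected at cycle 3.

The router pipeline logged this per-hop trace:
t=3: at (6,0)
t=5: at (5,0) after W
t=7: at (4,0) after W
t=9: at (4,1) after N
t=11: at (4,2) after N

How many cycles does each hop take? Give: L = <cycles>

Δcyc across hop 0→1: 5 − 3 = 2.
That increment is L by definition: L = 2.

L = 2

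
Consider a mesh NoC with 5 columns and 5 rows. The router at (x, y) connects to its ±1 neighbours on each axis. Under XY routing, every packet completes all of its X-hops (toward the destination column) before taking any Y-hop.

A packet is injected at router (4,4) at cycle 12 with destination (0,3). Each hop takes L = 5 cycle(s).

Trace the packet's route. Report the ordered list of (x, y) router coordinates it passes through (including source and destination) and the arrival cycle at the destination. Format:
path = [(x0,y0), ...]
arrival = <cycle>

#0 — 4,4 | c12
#1 — 3,4 | c17 | W
#2 — 2,4 | c22 | W
#3 — 1,4 | c27 | W
#4 — 0,4 | c32 | W
#5 — 0,3 | c37 | S

path = [(4,4), (3,4), (2,4), (1,4), (0,4), (0,3)]
arrival = 37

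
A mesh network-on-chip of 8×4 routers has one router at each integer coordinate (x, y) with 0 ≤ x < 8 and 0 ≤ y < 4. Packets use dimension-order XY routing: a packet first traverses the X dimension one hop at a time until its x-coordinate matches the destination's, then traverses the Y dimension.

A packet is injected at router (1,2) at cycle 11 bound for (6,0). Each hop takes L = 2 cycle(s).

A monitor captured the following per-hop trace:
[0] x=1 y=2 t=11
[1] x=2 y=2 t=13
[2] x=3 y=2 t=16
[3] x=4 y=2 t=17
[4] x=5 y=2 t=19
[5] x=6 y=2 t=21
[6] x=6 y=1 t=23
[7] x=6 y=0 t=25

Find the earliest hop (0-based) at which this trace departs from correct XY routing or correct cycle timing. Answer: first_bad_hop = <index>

  1: Δx=+1 Δy=+0 Δt=2 [ok]
  2: Δx=+1 Δy=+0 Δt=3 [BAD: Δcyc=3≠L]

first_bad_hop = 2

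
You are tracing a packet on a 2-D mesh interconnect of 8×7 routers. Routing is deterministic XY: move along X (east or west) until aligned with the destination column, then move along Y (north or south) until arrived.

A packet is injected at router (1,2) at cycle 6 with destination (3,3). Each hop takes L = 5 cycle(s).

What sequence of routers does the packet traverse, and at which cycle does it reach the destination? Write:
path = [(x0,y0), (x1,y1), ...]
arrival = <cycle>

#0 — 1,2 | c6
#1 — 2,2 | c11 | E
#2 — 3,2 | c16 | E
#3 — 3,3 | c21 | N

path = [(1,2), (2,2), (3,2), (3,3)]
arrival = 21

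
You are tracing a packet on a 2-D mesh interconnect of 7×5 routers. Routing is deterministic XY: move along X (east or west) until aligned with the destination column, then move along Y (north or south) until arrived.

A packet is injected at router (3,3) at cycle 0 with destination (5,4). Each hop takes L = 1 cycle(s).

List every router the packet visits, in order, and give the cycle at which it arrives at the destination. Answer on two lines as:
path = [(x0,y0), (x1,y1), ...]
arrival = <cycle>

path = [(3,3), (4,3), (5,3), (5,4)]
arrival = 3

t=0: at (3,3)
t=1: at (4,3) after E
t=2: at (5,3) after E
t=3: at (5,4) after N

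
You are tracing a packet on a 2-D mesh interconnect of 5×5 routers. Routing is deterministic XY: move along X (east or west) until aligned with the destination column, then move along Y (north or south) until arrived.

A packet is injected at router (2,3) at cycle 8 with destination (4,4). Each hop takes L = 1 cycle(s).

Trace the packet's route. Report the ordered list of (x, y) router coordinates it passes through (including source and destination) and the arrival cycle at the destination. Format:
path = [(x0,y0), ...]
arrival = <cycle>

path = [(2,3), (3,3), (4,3), (4,4)]
arrival = 11

hop 0: (2,3) @ cyc 8
hop 1: (3,3) @ cyc 9  [E]
hop 2: (4,3) @ cyc 10  [E]
hop 3: (4,4) @ cyc 11  [N]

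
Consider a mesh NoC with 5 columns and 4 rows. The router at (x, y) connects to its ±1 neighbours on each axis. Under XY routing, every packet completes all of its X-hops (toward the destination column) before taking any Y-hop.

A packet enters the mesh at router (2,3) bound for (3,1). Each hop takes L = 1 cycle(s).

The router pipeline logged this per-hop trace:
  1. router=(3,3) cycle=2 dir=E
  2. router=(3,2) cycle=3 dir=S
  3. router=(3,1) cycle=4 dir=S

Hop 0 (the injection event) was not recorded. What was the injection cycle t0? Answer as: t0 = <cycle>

t0 = 1

The first recorded entry is hop 1 at cycle 2.
t0 = cyc[1] − L = 2 − 1 = 1.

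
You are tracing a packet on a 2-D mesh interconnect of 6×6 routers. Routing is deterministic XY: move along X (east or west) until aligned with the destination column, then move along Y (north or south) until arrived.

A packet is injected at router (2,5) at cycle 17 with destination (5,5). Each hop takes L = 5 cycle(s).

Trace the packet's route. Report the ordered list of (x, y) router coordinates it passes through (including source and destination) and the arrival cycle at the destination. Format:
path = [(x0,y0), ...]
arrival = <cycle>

path = [(2,5), (3,5), (4,5), (5,5)]
arrival = 32

hop 0: (2,5) @ cyc 17
hop 1: (3,5) @ cyc 22  [E]
hop 2: (4,5) @ cyc 27  [E]
hop 3: (5,5) @ cyc 32  [E]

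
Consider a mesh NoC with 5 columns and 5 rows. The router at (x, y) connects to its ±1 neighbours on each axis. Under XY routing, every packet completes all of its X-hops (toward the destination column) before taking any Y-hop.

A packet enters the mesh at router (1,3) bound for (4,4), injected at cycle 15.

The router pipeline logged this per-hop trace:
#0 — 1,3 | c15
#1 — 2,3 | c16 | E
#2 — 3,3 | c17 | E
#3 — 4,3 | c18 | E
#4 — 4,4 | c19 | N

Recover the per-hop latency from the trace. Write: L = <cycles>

L = 1

From hop 0 (15) to hop 1 (16): +1 cycles.
Per-hop latency L = Δcyc = 1.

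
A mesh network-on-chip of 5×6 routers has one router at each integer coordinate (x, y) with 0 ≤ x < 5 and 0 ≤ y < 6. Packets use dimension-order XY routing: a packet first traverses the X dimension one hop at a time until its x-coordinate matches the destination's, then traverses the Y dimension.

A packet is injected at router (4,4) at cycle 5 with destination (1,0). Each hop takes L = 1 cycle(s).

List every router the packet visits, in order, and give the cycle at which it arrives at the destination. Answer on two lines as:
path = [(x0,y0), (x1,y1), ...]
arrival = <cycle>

src (4,4)  cyc=5
W→(3,4)  cyc=6
W→(2,4)  cyc=7
W→(1,4)  cyc=8
S→(1,3)  cyc=9
S→(1,2)  cyc=10
S→(1,1)  cyc=11
S→(1,0)  cyc=12

path = [(4,4), (3,4), (2,4), (1,4), (1,3), (1,2), (1,1), (1,0)]
arrival = 12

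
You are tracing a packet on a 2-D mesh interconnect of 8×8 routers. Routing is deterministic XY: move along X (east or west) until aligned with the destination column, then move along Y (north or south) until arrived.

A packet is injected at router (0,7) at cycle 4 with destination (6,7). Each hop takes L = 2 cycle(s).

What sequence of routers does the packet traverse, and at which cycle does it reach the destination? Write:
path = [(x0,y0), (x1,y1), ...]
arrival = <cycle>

#0 — 0,7 | c4
#1 — 1,7 | c6 | E
#2 — 2,7 | c8 | E
#3 — 3,7 | c10 | E
#4 — 4,7 | c12 | E
#5 — 5,7 | c14 | E
#6 — 6,7 | c16 | E

path = [(0,7), (1,7), (2,7), (3,7), (4,7), (5,7), (6,7)]
arrival = 16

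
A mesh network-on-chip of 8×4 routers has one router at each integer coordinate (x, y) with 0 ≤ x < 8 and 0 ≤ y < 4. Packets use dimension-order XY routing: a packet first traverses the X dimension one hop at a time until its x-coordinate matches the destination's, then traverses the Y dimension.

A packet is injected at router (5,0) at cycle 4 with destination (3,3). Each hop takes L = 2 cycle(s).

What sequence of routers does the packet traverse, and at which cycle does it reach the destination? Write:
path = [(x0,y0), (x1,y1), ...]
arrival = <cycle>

  0. router=(5,0) cycle=4 (inject)
  1. router=(4,0) cycle=6 dir=W
  2. router=(3,0) cycle=8 dir=W
  3. router=(3,1) cycle=10 dir=N
  4. router=(3,2) cycle=12 dir=N
  5. router=(3,3) cycle=14 dir=N

path = [(5,0), (4,0), (3,0), (3,1), (3,2), (3,3)]
arrival = 14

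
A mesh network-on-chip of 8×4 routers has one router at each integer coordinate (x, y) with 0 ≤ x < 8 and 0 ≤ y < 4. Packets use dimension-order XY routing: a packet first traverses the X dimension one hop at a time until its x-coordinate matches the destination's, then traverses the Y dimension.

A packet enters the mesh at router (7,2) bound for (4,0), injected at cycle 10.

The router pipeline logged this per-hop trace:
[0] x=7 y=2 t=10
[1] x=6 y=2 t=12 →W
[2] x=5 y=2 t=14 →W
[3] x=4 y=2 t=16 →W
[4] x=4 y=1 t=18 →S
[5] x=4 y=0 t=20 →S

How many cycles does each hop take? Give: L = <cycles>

L = 2

Between hops 0 and 1 the cycle counter advances 12 − 10 = 2.
Per-hop latency L = Δcyc = 2.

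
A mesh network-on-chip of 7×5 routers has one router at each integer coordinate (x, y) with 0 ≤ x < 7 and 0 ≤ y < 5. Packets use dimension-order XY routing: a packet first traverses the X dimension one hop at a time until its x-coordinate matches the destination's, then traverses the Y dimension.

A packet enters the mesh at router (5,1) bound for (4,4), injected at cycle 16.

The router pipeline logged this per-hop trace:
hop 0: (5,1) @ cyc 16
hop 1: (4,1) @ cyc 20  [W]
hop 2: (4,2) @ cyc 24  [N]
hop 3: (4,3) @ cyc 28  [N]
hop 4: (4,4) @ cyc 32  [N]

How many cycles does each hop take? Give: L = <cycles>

L = 4

Between hops 0 and 1 the cycle counter advances 20 − 16 = 4.
Per-hop latency L = Δcyc = 4.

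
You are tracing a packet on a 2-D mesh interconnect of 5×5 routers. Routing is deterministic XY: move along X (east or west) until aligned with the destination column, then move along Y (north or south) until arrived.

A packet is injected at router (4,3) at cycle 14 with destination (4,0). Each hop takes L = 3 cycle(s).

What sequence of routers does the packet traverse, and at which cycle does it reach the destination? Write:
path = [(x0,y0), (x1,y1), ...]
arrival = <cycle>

src (4,3)  cyc=14
S→(4,2)  cyc=17
S→(4,1)  cyc=20
S→(4,0)  cyc=23

path = [(4,3), (4,2), (4,1), (4,0)]
arrival = 23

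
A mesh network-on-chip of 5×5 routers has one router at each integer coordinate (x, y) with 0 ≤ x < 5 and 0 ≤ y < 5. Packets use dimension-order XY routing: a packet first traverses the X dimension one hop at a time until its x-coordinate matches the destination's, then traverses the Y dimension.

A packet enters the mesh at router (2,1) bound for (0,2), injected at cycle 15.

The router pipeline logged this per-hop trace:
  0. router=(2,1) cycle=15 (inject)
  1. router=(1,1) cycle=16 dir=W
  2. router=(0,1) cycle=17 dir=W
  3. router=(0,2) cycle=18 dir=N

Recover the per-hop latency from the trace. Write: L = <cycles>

Δcyc across hop 0→1: 16 − 15 = 1.
Each hop adds L, hence L = 1.

L = 1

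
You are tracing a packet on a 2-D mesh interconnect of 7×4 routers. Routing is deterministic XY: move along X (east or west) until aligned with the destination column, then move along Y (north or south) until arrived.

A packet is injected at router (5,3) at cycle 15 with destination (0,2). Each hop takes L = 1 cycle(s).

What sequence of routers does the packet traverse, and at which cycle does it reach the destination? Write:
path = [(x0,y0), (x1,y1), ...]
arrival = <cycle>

path = [(5,3), (4,3), (3,3), (2,3), (1,3), (0,3), (0,2)]
arrival = 21

src (5,3)  cyc=15
W→(4,3)  cyc=16
W→(3,3)  cyc=17
W→(2,3)  cyc=18
W→(1,3)  cyc=19
W→(0,3)  cyc=20
S→(0,2)  cyc=21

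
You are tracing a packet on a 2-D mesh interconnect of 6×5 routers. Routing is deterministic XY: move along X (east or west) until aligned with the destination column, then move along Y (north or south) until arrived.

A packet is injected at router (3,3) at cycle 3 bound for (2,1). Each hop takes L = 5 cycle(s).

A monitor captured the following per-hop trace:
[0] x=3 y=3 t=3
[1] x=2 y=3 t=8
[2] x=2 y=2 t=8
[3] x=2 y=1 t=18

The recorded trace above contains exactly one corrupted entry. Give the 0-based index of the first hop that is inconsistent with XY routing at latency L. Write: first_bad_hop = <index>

first_bad_hop = 2

hop 1: step (-1,+0), +5 cyc — ok
hop 2: step (+0,-1), +0 cyc — BAD: Δcyc=0≠L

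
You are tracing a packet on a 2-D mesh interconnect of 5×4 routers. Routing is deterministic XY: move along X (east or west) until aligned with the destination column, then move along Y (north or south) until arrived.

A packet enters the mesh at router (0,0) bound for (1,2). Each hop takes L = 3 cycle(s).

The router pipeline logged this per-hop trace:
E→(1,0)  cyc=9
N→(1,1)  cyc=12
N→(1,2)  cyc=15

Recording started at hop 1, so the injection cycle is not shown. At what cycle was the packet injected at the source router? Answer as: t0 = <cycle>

t0 = 6

At hop 1 the cycle is 9; in general cyc_k = t0 + kL.
So t0 = 9 − 1·3 = 6.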